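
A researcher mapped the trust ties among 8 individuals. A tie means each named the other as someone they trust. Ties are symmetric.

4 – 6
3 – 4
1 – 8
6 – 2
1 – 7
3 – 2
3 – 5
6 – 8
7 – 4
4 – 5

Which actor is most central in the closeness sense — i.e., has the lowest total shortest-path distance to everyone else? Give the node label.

4

Farness (sum of distances to all others) for each node — 1:15, 2:14, 3:13, 4:10, 5:14, 6:11, 7:13, 8:14.
The smallest farness is 10, for 4, so 4 has the highest closeness.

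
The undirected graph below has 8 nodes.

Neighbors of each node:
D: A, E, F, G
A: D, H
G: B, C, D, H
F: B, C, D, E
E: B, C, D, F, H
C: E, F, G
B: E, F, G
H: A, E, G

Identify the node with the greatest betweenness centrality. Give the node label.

Unnormalized betweenness of each node: A:1/3, B:7/12, C:7/12, D:227/60, E:62/15, F:7/5, G:47/15, H:41/20.
E has the largest value, 62/15, making it the main broker — the node through which the most shortest paths run.

E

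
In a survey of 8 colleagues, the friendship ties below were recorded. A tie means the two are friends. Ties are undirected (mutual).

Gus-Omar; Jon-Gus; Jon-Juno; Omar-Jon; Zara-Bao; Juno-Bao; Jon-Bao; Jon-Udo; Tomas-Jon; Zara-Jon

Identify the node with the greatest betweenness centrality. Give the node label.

Unnormalized betweenness of each node: Bao:1/2, Gus:0, Jon:35/2, Juno:0, Omar:0, Tomas:0, Udo:0, Zara:0.
Jon has the largest value, 35/2, making it the main broker — the node through which the most shortest paths run.

Jon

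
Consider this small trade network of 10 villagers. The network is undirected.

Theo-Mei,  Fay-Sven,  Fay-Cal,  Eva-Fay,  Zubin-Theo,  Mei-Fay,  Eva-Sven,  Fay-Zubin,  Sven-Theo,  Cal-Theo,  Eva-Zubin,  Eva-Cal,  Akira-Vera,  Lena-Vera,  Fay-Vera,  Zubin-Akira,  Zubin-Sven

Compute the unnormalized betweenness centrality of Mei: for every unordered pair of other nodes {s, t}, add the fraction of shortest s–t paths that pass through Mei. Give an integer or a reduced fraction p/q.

Pairs whose geodesics pass through Mei — Lena–Theo: 1/5; Theo–Vera: 1/5; Theo–Fay: 1/4.
All other pairs contribute 0.
Summing the contributions gives betweenness(Mei) = 13/20.

13/20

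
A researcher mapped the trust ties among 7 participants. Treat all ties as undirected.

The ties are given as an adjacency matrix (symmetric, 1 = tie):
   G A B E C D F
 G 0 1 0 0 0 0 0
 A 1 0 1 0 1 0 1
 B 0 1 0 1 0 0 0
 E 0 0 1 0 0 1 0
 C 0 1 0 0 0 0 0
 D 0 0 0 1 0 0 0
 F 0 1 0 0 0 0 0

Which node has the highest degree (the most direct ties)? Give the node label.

A

Degrees — A:4, B:2, C:1, D:1, E:2, F:1, G:1.
The maximum is 4, attained only by A.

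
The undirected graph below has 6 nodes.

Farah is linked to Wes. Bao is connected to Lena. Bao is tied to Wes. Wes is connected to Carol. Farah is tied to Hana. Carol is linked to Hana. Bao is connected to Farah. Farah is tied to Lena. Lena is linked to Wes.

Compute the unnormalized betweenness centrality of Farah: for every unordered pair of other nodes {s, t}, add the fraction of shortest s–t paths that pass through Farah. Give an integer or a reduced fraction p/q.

5/2

Pairs whose geodesics pass through Farah — Wes–Hana: 1/2; Bao–Hana: 1; Lena–Hana: 1.
All other pairs contribute 0.
Summing the contributions gives betweenness(Farah) = 5/2.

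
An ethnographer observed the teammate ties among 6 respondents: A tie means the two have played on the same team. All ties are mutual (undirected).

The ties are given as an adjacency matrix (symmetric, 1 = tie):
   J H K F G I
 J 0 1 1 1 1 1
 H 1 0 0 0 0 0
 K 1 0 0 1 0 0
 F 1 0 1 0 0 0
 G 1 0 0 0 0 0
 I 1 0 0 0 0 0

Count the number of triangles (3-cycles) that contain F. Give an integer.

1

F's neighbors: J and K.
Neighbor pairs that are themselves tied: F–J–K. Each forms one triangle with F, for 1 in total.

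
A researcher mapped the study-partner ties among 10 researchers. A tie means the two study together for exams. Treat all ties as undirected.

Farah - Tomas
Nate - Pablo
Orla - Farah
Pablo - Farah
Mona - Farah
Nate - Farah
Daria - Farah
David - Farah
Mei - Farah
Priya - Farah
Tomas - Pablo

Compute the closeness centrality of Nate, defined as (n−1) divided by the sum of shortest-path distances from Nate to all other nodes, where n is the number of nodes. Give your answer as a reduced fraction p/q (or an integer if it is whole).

9/16

Distances from Nate: Daria:2, David:2, Farah:1, Mei:2, Mona:2, Orla:2, Pablo:1, Priya:2, Tomas:2. Sum = 16.
n = 10, so closeness = 9/16.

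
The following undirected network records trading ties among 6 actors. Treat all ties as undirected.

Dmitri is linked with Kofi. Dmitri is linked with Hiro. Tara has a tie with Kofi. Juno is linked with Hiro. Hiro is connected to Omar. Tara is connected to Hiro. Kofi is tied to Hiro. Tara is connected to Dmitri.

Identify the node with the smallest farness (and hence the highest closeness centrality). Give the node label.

Hiro

Farness (sum of distances to all others) for each node — Dmitri:7, Hiro:5, Juno:9, Kofi:7, Omar:9, Tara:7.
The smallest farness is 5, for Hiro, so Hiro has the highest closeness.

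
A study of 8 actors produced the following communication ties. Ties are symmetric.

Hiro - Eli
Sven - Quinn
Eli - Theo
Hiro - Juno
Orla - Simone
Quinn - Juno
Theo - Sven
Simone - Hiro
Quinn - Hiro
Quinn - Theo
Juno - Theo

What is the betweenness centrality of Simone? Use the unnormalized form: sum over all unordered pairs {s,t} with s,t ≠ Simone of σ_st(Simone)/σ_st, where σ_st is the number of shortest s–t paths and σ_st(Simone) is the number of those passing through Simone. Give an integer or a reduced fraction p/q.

Pairs whose geodesics pass through Simone — Hiro–Orla: 1; Quinn–Orla: 1; Theo–Orla: 3/3; Sven–Orla: 1; Eli–Orla: 1; Juno–Orla: 1.
All other pairs contribute 0.
Summing the contributions gives betweenness(Simone) = 6.

6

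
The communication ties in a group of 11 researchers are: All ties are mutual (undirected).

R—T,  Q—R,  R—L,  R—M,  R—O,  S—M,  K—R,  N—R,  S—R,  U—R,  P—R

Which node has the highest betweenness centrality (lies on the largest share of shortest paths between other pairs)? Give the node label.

Unnormalized betweenness of each node: K:0, L:0, M:0, N:0, O:0, P:0, Q:0, R:44, S:0, T:0, U:0.
R has the largest value, 44, making it the main broker — the node through which the most shortest paths run.

R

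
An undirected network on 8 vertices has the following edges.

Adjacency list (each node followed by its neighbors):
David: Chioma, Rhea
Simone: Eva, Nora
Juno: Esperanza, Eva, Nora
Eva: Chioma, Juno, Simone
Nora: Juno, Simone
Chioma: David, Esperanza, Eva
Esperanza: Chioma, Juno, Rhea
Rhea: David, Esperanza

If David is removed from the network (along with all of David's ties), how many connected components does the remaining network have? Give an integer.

1

David's neighbors (Chioma and Rhea) remain reachable from one another through other ties, so the rest of the network stays in one piece.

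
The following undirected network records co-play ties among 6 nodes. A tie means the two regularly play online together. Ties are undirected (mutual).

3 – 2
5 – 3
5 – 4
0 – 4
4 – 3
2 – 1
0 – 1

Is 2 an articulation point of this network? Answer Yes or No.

Even without 2, every remaining node can still reach every other (the residual graph is connected), so 2 is not a cut vertex.

No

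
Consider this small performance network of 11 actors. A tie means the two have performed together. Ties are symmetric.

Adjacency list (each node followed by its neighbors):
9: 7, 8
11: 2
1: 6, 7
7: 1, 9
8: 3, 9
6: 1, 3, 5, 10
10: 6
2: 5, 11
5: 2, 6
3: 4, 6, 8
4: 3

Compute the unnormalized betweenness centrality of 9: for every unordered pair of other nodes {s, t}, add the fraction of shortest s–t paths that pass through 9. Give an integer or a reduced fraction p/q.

5/2

Pairs whose geodesics pass through 9 — 7–3: 1/2; 7–8: 1; 7–4: 1/2; 1–8: 1/2.
All other pairs contribute 0.
Summing the contributions gives betweenness(9) = 5/2.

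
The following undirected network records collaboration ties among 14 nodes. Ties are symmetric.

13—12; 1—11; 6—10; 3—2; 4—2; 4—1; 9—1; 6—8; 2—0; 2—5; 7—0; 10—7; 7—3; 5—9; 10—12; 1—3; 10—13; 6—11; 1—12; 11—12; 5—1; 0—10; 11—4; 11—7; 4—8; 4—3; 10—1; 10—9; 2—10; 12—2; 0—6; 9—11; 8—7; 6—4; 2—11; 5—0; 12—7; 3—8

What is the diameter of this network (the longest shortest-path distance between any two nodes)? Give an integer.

Eccentricity of each node (its greatest distance to any other): 0:2, 1:2, 2:2, 3:3, 4:3, 5:3, 6:2, 7:2, 8:3, 9:3, 10:2, 11:2, 12:2, 13:3.
The maximum eccentricity is 3, realized for instance by the pair 8–13 via 8 – 6 – 10 – 13. So the diameter is 3.

3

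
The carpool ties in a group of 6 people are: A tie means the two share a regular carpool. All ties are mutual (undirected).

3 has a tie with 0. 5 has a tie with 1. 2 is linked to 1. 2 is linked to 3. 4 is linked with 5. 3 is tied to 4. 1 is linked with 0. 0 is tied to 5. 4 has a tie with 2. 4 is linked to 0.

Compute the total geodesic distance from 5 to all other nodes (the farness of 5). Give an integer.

Distances from 5: 0:1, 1:1, 2:2, 3:2, 4:1.
Sum = 1 + 1 + 2 + 2 + 1 = 7.

7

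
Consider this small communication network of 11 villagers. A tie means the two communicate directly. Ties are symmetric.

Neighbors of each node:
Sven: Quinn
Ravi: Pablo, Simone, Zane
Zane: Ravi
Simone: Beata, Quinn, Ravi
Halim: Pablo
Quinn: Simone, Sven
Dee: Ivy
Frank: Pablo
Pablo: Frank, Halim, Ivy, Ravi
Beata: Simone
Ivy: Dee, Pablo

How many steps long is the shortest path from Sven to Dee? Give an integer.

6

One shortest route is Sven – Quinn – Simone – Ravi – Pablo – Ivy – Dee, which uses 6 edges, and at distance 5 from Sven we only reach {Frank, Halim, Ivy}, which does not include Dee. So d(Sven,Dee) = 6.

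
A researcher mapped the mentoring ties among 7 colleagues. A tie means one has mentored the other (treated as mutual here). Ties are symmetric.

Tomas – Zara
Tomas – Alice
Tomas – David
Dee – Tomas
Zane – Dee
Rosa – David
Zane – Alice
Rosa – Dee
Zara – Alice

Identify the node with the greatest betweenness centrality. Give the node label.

Tomas

Unnormalized betweenness of each node: Alice:11/6, David:4/3, Dee:23/6, Rosa:5/6, Tomas:19/3, Zane:5/6, Zara:0.
Tomas has the largest value, 19/3, making it the main broker — the node through which the most shortest paths run.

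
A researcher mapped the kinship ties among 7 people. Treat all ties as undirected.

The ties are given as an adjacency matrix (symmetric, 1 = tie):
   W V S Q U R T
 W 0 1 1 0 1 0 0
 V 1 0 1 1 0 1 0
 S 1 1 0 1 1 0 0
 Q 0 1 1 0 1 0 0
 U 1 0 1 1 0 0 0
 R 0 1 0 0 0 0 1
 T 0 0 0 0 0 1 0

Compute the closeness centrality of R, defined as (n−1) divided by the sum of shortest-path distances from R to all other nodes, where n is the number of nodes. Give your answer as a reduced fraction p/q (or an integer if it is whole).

6/11

Distances from R: Q:2, S:2, T:1, U:3, V:1, W:2. Sum = 11.
n = 7, so closeness = 6/11.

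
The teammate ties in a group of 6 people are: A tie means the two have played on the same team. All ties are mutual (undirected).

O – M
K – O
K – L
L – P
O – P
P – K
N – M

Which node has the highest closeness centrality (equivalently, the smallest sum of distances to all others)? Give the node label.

Farness (sum of distances to all others) for each node — K:8, L:11, M:9, N:13, O:7, P:8.
The smallest farness is 7, for O, so O has the highest closeness.

O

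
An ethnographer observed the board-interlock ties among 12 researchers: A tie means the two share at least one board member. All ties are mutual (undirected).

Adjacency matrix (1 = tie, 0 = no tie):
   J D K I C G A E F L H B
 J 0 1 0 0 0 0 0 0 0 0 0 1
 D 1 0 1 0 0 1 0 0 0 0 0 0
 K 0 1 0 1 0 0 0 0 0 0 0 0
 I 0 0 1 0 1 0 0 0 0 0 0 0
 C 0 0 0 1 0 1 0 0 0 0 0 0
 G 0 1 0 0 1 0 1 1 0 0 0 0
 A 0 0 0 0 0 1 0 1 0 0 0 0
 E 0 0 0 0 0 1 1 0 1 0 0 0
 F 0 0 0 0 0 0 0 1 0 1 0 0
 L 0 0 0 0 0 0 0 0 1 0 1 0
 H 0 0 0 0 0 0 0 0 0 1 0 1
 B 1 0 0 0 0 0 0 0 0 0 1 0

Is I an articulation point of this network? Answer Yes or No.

No

Even without I, every remaining node can still reach every other (the residual graph is connected), so I is not a cut vertex.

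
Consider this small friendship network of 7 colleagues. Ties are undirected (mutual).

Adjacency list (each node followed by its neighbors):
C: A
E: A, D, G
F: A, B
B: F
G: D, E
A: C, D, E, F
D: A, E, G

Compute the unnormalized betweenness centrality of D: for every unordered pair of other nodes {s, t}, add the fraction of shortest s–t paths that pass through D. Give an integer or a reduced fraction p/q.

Pairs whose geodesics pass through D — A–G: 1/2; G–F: 1/2; G–B: 1/2; G–C: 1/2.
All other pairs contribute 0.
Summing the contributions gives betweenness(D) = 2.

2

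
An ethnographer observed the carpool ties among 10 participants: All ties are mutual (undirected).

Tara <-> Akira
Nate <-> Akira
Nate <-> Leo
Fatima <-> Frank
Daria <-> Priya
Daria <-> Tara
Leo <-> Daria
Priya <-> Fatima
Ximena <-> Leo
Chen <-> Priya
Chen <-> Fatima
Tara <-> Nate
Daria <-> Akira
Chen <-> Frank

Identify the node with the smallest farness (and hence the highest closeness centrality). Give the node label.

Farness (sum of distances to all others) for each node — Akira:20, Chen:22, Daria:15, Fatima:22, Frank:29, Leo:19, Nate:23, Priya:17, Tara:20, Ximena:27.
The smallest farness is 15, for Daria, so Daria has the highest closeness.

Daria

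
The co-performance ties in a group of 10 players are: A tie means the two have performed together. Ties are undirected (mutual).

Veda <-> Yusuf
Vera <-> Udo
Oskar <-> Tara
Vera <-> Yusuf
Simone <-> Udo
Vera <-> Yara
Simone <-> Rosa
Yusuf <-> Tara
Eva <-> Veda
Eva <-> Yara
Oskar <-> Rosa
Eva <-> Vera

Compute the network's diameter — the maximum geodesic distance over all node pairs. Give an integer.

4

Eccentricity of each node (its greatest distance to any other): Eva:4, Oskar:4, Rosa:4, Simone:4, Tara:3, Udo:3, Veda:4, Vera:3, Yara:4, Yusuf:3.
The maximum eccentricity is 4, realized for instance by the pair Oskar–Yara via Oskar – Tara – Yusuf – Vera – Yara. So the diameter is 4.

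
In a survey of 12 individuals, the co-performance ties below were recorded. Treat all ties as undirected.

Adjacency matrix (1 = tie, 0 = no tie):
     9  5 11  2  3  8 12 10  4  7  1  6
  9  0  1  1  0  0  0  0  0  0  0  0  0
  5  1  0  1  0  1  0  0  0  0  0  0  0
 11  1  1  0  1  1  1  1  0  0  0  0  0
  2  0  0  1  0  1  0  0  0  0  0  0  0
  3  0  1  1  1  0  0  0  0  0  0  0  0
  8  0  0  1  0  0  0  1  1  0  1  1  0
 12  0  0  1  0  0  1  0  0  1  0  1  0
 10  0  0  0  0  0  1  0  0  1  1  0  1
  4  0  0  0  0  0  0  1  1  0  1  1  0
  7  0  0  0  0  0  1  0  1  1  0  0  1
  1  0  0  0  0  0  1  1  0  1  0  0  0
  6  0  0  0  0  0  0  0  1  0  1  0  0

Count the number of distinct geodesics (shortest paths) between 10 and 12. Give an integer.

The shortest distance is 2. The length-2 paths are: 10–4–12; 10–8–12.
That gives 2 distinct shortest paths.

2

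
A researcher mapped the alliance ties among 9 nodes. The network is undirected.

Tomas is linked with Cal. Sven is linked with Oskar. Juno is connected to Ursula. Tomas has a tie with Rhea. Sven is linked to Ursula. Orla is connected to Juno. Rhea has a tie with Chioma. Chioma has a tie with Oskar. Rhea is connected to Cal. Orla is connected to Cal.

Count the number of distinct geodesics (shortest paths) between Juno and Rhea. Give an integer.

1

The shortest distance is 3, and the only length-3 path is Juno–Orla–Cal–Rhea. So there is exactly 1 shortest path.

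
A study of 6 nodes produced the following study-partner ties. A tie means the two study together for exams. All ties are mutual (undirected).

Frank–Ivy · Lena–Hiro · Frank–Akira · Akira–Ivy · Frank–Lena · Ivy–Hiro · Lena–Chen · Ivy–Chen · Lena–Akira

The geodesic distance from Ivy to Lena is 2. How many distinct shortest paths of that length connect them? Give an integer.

4

The shortest distance is 2. The length-2 paths are: Ivy–Frank–Lena; Ivy–Hiro–Lena; Ivy–Akira–Lena; Ivy–Chen–Lena.
That gives 4 distinct shortest paths.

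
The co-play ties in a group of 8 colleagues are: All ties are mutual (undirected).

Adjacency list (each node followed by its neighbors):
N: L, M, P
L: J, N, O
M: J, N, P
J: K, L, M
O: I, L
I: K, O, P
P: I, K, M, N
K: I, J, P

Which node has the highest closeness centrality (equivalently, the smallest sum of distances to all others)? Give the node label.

Farness (sum of distances to all others) for each node — I:11, J:11, K:11, L:11, M:12, N:11, O:13, P:10.
The smallest farness is 10, for P, so P has the highest closeness.

P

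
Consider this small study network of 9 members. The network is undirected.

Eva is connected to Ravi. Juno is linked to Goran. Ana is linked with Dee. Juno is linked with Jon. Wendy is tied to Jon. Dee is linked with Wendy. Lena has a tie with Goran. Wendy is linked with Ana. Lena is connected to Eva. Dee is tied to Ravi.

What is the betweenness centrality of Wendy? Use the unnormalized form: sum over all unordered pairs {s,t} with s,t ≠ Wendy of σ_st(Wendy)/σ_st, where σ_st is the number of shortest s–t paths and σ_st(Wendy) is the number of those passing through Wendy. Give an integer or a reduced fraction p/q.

Pairs whose geodesics pass through Wendy — Dee–Goran: 1/2; Dee–Juno: 1; Dee–Jon: 1; Ravi–Juno: 1/2; Ravi–Jon: 1; Eva–Jon: 1/2; Goran–Ana: 1; Juno–Ana: 1; Jon–Ana: 1.
All other pairs contribute 0.
Summing the contributions gives betweenness(Wendy) = 15/2.

15/2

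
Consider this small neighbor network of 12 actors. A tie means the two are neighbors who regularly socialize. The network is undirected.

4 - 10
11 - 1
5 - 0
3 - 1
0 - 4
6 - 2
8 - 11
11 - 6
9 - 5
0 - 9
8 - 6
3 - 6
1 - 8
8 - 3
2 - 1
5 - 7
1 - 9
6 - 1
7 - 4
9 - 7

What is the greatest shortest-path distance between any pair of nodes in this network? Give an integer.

Eccentricity of each node (its greatest distance to any other): 0:3, 1:4, 2:5, 3:5, 4:4, 5:3, 6:5, 7:3, 8:5, 9:3, 10:5, 11:5.
The maximum eccentricity is 5, realized for instance by the pair 2–10 via 2 – 1 – 9 – 0 – 4 – 10. So the diameter is 5.

5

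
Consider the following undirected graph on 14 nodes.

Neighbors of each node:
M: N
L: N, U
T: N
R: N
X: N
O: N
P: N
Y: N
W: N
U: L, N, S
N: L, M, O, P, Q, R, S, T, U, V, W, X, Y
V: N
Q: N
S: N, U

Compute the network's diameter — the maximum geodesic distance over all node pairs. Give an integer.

2

Eccentricity of each node (its greatest distance to any other): L:2, M:2, N:1, O:2, P:2, Q:2, R:2, S:2, T:2, U:2, V:2, W:2, X:2, Y:2.
The maximum eccentricity is 2, realized for instance by the pair V–W via V – N – W. So the diameter is 2.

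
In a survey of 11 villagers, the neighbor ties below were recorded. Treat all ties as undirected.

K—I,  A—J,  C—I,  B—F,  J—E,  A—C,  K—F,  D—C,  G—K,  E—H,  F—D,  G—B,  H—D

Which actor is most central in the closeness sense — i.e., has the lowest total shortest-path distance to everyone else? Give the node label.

Farness (sum of distances to all others) for each node — A:25, B:28, C:20, D:19, E:29, F:21, G:30, H:24, I:23, J:30, K:23.
The smallest farness is 19, for D, so D has the highest closeness.

D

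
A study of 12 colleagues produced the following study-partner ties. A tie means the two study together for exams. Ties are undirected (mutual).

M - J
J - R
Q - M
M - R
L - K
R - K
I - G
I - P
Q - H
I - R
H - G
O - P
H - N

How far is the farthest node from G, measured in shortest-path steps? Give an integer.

Distances from G: H:1, I:1, J:3, K:3, L:4, M:3, N:2, O:3, P:2, Q:2, R:2.
The largest is 4 (to L), so the eccentricity of G is 4.

4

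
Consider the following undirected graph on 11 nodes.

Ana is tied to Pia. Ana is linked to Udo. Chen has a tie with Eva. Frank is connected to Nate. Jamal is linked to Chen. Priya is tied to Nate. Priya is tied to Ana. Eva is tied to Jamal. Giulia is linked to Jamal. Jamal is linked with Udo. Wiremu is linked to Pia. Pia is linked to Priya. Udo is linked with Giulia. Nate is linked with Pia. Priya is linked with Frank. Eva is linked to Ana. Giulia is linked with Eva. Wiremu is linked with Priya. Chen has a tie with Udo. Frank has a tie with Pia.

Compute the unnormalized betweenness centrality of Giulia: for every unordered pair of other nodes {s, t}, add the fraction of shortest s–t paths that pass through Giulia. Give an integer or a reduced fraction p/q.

1/4

Pairs whose geodesics pass through Giulia — Eva–Udo: 1/4.
All other pairs contribute 0.
Summing the contributions gives betweenness(Giulia) = 1/4.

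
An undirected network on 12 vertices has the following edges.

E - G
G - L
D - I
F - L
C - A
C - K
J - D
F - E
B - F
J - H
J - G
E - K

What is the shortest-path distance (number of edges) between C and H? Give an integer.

One shortest route is C – K – E – G – J – H, which uses 5 edges, and at distance 4 from C we only reach {B, J, L}, which does not include H. So d(C,H) = 5.

5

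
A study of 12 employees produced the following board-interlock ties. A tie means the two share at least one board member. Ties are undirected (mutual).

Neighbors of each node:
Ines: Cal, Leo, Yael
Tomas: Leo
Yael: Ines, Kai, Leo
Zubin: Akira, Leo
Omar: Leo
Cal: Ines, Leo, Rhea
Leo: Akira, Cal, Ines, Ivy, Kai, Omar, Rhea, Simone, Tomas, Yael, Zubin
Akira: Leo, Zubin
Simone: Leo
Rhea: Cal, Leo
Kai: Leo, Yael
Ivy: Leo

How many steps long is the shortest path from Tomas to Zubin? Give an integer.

2

One shortest route is Tomas – Leo – Zubin, which uses 2 edges, and Tomas and Zubin are not directly tied, so nothing shorter exists. So d(Tomas,Zubin) = 2.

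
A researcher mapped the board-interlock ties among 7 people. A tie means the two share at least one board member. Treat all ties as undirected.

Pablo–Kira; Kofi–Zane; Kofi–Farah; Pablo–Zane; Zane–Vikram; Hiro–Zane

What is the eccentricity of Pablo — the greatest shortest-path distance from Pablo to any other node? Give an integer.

3

Distances from Pablo: Farah:3, Hiro:2, Kira:1, Kofi:2, Vikram:2, Zane:1.
The largest is 3 (to Farah), so the eccentricity of Pablo is 3.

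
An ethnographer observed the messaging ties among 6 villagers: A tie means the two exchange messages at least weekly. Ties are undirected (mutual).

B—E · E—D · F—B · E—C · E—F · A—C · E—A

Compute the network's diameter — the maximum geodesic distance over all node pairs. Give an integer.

2

Eccentricity of each node (its greatest distance to any other): A:2, B:2, C:2, D:2, E:1, F:2.
The maximum eccentricity is 2, realized for instance by the pair D–B via D – E – B. So the diameter is 2.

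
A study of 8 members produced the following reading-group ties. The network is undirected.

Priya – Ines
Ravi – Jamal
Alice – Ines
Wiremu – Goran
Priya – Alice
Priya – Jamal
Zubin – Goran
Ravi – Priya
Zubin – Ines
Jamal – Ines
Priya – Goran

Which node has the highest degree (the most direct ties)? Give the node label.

Degrees — Alice:2, Goran:3, Ines:4, Jamal:3, Priya:5, Ravi:2, Wiremu:1, Zubin:2.
The maximum is 5, attained only by Priya.

Priya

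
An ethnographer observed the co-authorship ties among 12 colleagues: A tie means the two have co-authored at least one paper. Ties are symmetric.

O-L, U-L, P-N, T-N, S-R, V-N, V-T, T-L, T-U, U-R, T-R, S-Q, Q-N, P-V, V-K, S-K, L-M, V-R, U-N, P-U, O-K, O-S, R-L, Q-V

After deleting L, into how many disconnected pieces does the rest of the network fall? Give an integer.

2

Without L, the remaining ties split the others into: {M}; {K, N, O, P, Q, R, S, T, U, V}.
That's 2 separate components.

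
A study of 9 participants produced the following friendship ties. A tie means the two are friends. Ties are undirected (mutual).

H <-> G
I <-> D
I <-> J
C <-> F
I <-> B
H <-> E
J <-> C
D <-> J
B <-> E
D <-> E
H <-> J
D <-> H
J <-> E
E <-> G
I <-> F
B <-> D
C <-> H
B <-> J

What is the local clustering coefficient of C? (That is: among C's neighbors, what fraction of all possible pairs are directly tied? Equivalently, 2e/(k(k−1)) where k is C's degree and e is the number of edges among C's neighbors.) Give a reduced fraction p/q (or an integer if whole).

1/3

C's neighbors: F, H, and J (k = 3).
Possible neighbor pairs: C(3,2) = 3. Edges among them: H–J → e = 1.
Clustering(C) = 1/3.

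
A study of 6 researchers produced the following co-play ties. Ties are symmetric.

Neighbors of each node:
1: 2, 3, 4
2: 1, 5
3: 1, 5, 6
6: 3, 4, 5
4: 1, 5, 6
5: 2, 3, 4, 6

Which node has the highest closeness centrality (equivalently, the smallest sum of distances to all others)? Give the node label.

Farness (sum of distances to all others) for each node — 1:7, 2:8, 3:7, 4:7, 5:6, 6:7.
The smallest farness is 6, for 5, so 5 has the highest closeness.

5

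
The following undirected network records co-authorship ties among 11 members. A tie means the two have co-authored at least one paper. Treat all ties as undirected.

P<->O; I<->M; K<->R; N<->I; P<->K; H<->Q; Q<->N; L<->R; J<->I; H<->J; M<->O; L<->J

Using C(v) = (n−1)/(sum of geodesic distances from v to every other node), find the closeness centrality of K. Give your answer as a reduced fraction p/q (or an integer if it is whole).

1/3

Distances from K: H:4, I:4, J:3, L:2, M:3, N:5, O:2, P:1, Q:5, R:1. Sum = 30.
n = 11, so closeness = 10/30 = 1/3.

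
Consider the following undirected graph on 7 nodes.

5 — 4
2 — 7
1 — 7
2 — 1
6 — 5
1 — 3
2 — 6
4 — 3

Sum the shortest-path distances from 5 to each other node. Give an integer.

12

Distances from 5: 1:3, 2:2, 3:2, 4:1, 6:1, 7:3.
Sum = 3 + 2 + 2 + 1 + 1 + 3 = 12.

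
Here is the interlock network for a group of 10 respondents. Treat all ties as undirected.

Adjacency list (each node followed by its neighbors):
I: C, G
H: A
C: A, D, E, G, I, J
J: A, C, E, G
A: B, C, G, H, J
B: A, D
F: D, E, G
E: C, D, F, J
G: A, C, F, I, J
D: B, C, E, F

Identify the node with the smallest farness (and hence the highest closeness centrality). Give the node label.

C

Farness (sum of distances to all others) for each node — A:13, B:17, C:12, D:15, E:15, F:16, G:13, H:21, I:18, J:14.
The smallest farness is 12, for C, so C has the highest closeness.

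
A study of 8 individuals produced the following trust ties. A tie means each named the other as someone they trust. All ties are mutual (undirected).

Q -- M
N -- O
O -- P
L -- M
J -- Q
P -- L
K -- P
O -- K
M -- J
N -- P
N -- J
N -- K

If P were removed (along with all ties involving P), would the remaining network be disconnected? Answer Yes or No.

Even without P, every remaining node can still reach every other (the residual graph is connected), so P is not a cut vertex.

No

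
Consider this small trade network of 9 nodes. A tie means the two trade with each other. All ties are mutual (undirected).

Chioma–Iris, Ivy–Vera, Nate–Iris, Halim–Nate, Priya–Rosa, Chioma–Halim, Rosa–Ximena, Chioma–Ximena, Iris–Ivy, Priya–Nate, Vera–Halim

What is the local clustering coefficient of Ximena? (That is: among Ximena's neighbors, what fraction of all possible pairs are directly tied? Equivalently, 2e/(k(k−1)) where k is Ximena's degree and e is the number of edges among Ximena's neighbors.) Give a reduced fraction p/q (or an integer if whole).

0

Ximena's neighbors: Chioma and Rosa (k = 2).
Possible neighbor pairs: C(2,2) = 1. Edges among them: none → e = 0.
Clustering(Ximena) = 0/1.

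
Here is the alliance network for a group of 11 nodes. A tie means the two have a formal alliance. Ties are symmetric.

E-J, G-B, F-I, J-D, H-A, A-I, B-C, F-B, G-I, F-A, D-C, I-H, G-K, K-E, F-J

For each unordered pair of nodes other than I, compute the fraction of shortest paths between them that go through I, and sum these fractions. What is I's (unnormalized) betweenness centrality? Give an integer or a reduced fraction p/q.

Pairs whose geodesics pass through I — J–G: 1/3; J–H: 1/2; E–H: 2/3; K–H: 1; K–A: 1; K–F: 1/3; G–H: 1; G–A: 1; G–F: 1/2; H–F: 1/2; H–B: 2/3; H–C: 2/3; H–D: 1/2.
All other pairs contribute 0.
Summing the contributions gives betweenness(I) = 26/3.

26/3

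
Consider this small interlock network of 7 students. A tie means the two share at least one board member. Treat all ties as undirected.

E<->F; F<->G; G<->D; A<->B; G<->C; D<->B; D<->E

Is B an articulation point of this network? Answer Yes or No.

Yes

Removing B leaves {C, D, E, F, and G} with no path to {A}, so the network splits into 2 components. B is a cut vertex.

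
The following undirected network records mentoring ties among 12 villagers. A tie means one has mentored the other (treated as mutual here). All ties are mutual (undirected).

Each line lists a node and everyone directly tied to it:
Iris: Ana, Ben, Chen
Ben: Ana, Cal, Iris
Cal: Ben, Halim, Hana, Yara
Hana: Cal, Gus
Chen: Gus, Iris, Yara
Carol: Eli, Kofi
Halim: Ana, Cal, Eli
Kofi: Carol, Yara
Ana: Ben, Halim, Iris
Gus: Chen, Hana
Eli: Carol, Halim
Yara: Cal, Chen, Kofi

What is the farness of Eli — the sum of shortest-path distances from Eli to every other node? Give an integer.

Distances from Eli: Ana:2, Ben:3, Cal:2, Carol:1, Chen:4, Gus:4, Halim:1, Hana:3, Iris:3, Kofi:2, Yara:3.
Sum = 2 + 3 + 2 + 1 + 4 + 4 + 1 + 3 + 3 + 2 + 3 = 28.

28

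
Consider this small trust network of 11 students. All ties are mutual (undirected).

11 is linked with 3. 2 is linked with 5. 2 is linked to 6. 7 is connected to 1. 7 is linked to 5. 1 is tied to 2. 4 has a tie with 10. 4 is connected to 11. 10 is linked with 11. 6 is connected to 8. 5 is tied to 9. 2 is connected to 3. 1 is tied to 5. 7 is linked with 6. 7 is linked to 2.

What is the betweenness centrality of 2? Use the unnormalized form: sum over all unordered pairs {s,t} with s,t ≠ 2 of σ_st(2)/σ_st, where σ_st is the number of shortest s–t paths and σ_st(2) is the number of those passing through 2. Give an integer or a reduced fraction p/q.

Pairs whose geodesics pass through 2 — 4–1: 1; 4–6: 1; 4–5: 1; 4–8: 1; 4–7: 1; 4–9: 1; 11–1: 1; 11–6: 1; 11–5: 1; 11–8: 1; 11–7: 1; 11–9: 1; 10–1: 1; 10–6: 1 … (+16 more pairs).
All other pairs contribute 0.
Summing the contributions gives betweenness(2) = 27.

27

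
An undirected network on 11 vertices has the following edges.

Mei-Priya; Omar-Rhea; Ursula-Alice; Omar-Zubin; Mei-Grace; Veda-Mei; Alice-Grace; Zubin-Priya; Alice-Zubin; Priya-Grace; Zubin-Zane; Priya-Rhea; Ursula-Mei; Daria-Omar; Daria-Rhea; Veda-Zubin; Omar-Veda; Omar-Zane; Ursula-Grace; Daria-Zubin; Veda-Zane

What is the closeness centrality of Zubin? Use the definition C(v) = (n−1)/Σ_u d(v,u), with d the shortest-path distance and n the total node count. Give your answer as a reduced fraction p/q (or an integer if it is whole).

Distances from Zubin: Alice:1, Daria:1, Grace:2, Mei:2, Omar:1, Priya:1, Rhea:2, Ursula:2, Veda:1, Zane:1. Sum = 14.
n = 11, so closeness = 10/14 = 5/7.

5/7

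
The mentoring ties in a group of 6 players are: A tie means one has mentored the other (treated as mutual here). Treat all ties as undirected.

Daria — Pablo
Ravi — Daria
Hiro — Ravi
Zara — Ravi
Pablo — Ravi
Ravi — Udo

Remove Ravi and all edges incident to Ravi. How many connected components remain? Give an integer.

4

Without Ravi, the remaining ties split the others into: {Zara}; {Hiro}; {Daria, Pablo}; {Udo}.
That's 4 separate components.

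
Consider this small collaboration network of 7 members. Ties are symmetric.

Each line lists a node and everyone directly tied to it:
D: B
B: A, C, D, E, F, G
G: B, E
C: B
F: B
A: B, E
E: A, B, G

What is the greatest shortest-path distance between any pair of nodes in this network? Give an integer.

2

Eccentricity of each node (its greatest distance to any other): A:2, B:1, C:2, D:2, E:2, F:2, G:2.
The maximum eccentricity is 2, realized for instance by the pair A–G via A – B – G. So the diameter is 2.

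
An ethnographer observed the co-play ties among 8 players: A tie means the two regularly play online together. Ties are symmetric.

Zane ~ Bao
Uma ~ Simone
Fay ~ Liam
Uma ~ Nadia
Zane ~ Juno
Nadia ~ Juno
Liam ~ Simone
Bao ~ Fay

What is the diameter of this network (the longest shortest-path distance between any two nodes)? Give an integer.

4

Eccentricity of each node (its greatest distance to any other): Bao:4, Fay:4, Juno:4, Liam:4, Nadia:4, Simone:4, Uma:4, Zane:4.
The maximum eccentricity is 4, realized for instance by the pair Nadia–Fay via Nadia – Juno – Zane – Bao – Fay. So the diameter is 4.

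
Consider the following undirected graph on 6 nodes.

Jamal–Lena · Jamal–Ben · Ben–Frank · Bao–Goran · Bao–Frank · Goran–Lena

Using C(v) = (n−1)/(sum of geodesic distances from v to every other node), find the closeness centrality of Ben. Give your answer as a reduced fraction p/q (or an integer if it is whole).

5/9

Distances from Ben: Bao:2, Frank:1, Goran:3, Jamal:1, Lena:2. Sum = 9.
n = 6, so closeness = 5/9.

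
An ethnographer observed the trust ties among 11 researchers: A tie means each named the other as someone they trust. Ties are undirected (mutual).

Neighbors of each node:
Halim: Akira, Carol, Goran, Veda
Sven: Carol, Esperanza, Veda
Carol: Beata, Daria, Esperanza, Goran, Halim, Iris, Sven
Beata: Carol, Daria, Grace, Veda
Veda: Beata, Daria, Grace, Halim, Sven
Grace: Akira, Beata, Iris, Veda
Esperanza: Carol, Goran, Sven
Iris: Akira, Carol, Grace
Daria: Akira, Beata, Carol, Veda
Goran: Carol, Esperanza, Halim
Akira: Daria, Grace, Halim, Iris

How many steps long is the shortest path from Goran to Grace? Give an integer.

3

One shortest route is Goran – Halim – Veda – Grace, which uses 3 edges, and at distance 2 from Goran we only reach {Akira, Beata, Daria, Iris, Sven, Veda}, which does not include Grace. So d(Goran,Grace) = 3.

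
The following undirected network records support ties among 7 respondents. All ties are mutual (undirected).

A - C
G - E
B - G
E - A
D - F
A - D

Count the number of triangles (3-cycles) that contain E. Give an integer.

0

E's neighbors are A and G, but none of them are tied to each other, so no triangle contains E.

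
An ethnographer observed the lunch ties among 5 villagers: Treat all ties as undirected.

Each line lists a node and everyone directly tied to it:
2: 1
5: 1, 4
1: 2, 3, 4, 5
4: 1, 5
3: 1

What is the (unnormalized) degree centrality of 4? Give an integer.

4 is directly tied to 1 and 5. That is 2 neighbors, so the degree of 4 is 2.

2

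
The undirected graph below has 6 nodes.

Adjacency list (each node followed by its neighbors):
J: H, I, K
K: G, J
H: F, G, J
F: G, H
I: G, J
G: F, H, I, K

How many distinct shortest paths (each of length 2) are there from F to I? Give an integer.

1

The shortest distance is 2, and the only length-2 path is F–G–I. So there is exactly 1 shortest path.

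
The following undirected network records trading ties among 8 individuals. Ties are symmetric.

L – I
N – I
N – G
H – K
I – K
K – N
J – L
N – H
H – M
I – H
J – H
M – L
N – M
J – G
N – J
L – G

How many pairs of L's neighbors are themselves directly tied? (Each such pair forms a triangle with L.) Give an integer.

1

L's neighbors: G, I, J, and M.
Neighbor pairs that are themselves tied: L–G–J. Each forms one triangle with L, for 1 in total.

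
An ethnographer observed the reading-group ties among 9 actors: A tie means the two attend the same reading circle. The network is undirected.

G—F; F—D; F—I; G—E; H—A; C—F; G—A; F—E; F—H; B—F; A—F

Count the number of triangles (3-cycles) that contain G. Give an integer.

2

G's neighbors: A, E, and F.
Neighbor pairs that are themselves tied: G–A–F; G–E–F. Each forms one triangle with G, for 2 in total.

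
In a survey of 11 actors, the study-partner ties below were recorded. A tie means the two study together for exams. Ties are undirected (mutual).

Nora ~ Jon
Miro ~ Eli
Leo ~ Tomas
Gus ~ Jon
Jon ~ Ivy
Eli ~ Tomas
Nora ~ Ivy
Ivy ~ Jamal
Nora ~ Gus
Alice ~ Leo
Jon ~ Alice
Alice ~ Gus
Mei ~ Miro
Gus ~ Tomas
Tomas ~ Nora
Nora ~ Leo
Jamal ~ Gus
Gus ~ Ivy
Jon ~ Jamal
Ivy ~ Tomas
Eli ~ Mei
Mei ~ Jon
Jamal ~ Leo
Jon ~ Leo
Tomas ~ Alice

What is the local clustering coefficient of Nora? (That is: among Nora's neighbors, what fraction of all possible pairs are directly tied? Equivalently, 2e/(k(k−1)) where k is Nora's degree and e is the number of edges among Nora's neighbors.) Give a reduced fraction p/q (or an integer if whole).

Nora's neighbors: Gus, Ivy, Jon, Leo, and Tomas (k = 5).
Possible neighbor pairs: C(5,2) = 10. Edges among them: Gus–Ivy, Gus–Jon, Gus–Tomas, Ivy–Jon, Ivy–Tomas, Jon–Leo, Leo–Tomas → e = 7.
Clustering(Nora) = 7/10.

7/10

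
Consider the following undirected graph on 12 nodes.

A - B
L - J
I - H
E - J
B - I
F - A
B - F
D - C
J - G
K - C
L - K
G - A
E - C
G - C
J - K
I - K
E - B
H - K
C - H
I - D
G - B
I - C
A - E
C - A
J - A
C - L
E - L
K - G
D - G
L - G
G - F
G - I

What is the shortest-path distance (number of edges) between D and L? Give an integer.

2

One shortest route is D – C – L, which uses 2 edges, and D and L are not directly tied, so nothing shorter exists. So d(D,L) = 2.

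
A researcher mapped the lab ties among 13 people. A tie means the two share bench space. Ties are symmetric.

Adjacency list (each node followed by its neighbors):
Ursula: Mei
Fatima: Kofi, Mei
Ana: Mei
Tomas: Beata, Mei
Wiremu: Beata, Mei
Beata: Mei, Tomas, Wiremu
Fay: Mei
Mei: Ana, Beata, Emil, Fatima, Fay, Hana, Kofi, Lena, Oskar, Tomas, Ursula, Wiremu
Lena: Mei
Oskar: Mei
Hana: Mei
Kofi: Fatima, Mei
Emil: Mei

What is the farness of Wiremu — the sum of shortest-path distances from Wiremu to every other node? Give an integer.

Distances from Wiremu: Ana:2, Beata:1, Emil:2, Fatima:2, Fay:2, Hana:2, Kofi:2, Lena:2, Mei:1, Oskar:2, Tomas:2, Ursula:2.
Sum = 2 + 1 + 2 + 2 + 2 + 2 + 2 + 2 + 1 + 2 + 2 + 2 = 22.

22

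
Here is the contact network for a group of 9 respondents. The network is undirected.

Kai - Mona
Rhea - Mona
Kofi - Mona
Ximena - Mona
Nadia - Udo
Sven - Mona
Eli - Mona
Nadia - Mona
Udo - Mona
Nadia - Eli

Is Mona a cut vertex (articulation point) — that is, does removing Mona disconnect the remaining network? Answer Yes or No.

Removing Mona leaves {Eli, Nadia, and Udo} with no path to {Ximena}, so the network splits into 6 components. Mona is a cut vertex.

Yes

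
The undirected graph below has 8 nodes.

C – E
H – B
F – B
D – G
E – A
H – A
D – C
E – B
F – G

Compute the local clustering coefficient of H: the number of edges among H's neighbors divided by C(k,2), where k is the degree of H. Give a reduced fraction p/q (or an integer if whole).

H's neighbors: A and B (k = 2).
Possible neighbor pairs: C(2,2) = 1. Edges among them: none → e = 0.
Clustering(H) = 0/1.

0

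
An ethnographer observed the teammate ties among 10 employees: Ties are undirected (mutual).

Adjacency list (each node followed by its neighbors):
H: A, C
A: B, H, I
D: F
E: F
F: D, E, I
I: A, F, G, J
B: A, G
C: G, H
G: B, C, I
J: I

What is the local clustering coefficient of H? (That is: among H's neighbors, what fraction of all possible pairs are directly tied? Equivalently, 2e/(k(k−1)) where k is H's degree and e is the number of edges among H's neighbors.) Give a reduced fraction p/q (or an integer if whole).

H's neighbors: A and C (k = 2).
Possible neighbor pairs: C(2,2) = 1. Edges among them: none → e = 0.
Clustering(H) = 0/1.

0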